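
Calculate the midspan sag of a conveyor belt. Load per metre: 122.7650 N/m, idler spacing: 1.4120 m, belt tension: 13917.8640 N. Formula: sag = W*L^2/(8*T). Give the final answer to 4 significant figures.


sag = 122.7650 * 1.4120^2 / (8 * 13917.8640)
sag = 0.002198 m


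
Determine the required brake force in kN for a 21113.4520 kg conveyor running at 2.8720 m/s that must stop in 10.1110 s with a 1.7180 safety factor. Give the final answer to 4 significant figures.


F = 21113.4520 * 2.8720 / 10.1110 * 1.7180 / 1000
F = 10.30 kN


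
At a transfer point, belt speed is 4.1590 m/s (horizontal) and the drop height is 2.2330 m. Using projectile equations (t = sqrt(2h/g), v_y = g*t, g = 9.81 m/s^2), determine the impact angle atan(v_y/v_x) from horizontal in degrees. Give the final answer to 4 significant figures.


t = sqrt(2*2.2330/9.81) = 0.674722 s
v_y = 9.81 * 0.674722 = 6.61902 m/s
angle = atan(6.61902 / 4.1590) = 57.86 deg


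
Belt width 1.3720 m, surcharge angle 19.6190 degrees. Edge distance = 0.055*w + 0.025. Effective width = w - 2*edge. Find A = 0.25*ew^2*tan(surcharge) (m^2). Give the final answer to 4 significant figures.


edge = 0.055*1.3720 + 0.025 = 0.10046 m
ew = 1.3720 - 2*0.10046 = 1.17108 m
A = 0.25 * 1.17108^2 * tan(19.6190 deg)
A = 0.1222 m^2


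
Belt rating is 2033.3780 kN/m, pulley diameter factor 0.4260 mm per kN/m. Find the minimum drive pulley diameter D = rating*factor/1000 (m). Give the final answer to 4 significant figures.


D = 2033.3780 * 0.4260 / 1000
D = 0.8662 m


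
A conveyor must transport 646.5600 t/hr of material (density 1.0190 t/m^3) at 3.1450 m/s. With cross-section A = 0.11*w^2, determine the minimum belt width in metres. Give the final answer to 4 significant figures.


A_req = 646.5600 / (3.1450 * 1.0190 * 3600) = 0.0560417 m^2
w = sqrt(0.0560417 / 0.11)
w = 0.7138 m


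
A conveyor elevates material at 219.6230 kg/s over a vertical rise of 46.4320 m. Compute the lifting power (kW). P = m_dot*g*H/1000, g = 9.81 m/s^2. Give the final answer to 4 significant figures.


P = 219.6230 * 9.81 * 46.4320 / 1000
P = 100.0 kW


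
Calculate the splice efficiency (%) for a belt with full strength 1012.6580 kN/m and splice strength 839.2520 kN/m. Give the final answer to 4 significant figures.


Eff = 839.2520 / 1012.6580 * 100
Eff = 82.88 %


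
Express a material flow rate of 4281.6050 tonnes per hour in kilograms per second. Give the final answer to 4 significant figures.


m_dot = 4281.6050 * 1000 / 3600
m_dot = 1189 kg/s


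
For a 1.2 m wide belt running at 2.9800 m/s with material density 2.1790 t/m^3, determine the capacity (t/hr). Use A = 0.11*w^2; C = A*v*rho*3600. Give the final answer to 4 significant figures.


A = 0.11 * 1.2^2 = 0.1584 m^2
C = 0.1584 * 2.9800 * 2.1790 * 3600
C = 3703 t/hr


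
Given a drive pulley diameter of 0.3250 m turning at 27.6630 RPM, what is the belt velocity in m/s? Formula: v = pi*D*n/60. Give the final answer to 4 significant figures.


v = pi * 0.3250 * 27.6630 / 60
v = 0.4707 m/s


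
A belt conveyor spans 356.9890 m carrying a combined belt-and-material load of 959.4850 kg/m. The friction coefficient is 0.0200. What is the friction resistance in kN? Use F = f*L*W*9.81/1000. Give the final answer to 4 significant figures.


F = 0.0200 * 356.9890 * 959.4850 * 9.81 / 1000
F = 67.20 kN


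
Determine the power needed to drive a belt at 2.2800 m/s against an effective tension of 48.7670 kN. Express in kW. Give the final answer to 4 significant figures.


P = Te * v = 48.7670 * 2.2800
P = 111.2 kW


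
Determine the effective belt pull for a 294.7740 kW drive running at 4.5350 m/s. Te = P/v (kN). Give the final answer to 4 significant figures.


Te = P / v = 294.7740 / 4.5350
Te = 65.00 kN


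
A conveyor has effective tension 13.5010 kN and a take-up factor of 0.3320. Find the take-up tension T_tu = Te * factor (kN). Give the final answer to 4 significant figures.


T_tu = 13.5010 * 0.3320
T_tu = 4.482 kN


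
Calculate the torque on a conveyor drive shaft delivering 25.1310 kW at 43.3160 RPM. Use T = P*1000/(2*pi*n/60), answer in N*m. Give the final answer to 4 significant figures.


omega = 2*pi*43.3160/60 = 4.53604 rad/s
T = 25.1310*1000 / 4.53604
T = 5540 N*m


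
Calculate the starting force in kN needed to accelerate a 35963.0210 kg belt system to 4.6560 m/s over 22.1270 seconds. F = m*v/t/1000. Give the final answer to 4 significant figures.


F = 35963.0210 * 4.6560 / 22.1270 / 1000
F = 7.567 kN


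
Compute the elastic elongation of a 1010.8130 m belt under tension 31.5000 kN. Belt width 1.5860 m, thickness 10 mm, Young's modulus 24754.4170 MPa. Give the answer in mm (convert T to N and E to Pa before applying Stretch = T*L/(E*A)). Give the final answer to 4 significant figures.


A = 1.5860 * 0.01 = 0.01586 m^2
Stretch = 31.5000*1000 * 1010.8130 / (24754.4170e6 * 0.01586) * 1000
Stretch = 81.10 mm


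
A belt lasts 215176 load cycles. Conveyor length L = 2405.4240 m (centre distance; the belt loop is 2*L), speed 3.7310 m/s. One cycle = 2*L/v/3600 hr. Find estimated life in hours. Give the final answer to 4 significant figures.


cycle_time = 2 * 2405.4240 / 3.7310 / 3600 = 0.358174 hr
life = 215176 * 0.358174 = 77070 hours


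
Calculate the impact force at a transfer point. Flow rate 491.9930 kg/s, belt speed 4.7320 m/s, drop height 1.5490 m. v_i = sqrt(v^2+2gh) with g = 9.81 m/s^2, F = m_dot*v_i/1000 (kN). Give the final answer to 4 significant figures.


v_i = sqrt(4.7320^2 + 2*9.81*1.5490) = 7.26521 m/s
F = 491.9930 * 7.26521 / 1000
F = 3.574 kN


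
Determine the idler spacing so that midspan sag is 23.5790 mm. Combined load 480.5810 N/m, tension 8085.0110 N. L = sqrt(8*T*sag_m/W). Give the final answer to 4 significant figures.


sag = 23.5790/1000 = 0.023579 m
L = sqrt(8 * 8085.0110 * 0.023579 / 480.5810)
L = 1.781 m


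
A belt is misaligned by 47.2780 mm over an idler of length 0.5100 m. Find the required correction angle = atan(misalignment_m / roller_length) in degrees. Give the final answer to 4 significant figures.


misalign_m = 47.2780 / 1000 = 0.047278 m
angle = atan(0.047278 / 0.5100)
angle = 5.296 deg


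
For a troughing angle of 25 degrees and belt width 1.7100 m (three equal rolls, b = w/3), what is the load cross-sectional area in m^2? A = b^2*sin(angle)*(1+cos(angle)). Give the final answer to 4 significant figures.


b = 1.7100/3 = 0.57 m
A = 0.57^2 * sin(25 deg) * (1 + cos(25 deg))
A = 0.2618 m^2


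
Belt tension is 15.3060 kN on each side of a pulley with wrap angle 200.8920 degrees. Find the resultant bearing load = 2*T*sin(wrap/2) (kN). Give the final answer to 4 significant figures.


F = 2 * 15.3060 * sin(200.8920/2 deg)
F = 30.10 kN


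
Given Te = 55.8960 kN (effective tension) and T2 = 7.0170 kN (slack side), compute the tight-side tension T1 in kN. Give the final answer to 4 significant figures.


T1 = Te + T2 = 55.8960 + 7.0170
T1 = 62.91 kN


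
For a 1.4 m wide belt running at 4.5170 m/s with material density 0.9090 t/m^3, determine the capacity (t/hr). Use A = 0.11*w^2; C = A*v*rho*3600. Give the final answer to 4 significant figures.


A = 0.11 * 1.4^2 = 0.2156 m^2
C = 0.2156 * 4.5170 * 0.9090 * 3600
C = 3187 t/hr


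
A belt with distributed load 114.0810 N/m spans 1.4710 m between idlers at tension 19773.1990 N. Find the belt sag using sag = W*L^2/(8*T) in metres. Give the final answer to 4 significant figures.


sag = 114.0810 * 1.4710^2 / (8 * 19773.1990)
sag = 0.001561 m


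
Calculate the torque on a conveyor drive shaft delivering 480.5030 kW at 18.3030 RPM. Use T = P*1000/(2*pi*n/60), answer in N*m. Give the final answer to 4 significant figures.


omega = 2*pi*18.3030/60 = 1.91669 rad/s
T = 480.5030*1000 / 1.91669
T = 250700 N*m


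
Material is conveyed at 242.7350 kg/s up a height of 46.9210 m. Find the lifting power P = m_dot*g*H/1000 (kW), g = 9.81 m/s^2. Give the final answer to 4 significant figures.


P = 242.7350 * 9.81 * 46.9210 / 1000
P = 111.7 kW


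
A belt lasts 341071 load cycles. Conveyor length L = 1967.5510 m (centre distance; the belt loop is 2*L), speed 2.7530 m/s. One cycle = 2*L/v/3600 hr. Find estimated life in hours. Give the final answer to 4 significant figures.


cycle_time = 2 * 1967.5510 / 2.7530 / 3600 = 0.397052 hr
life = 341071 * 0.397052 = 135400 hours


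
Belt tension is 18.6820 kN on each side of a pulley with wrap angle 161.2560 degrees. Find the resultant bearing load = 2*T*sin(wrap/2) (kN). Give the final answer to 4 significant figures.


F = 2 * 18.6820 * sin(161.2560/2 deg)
F = 36.87 kN


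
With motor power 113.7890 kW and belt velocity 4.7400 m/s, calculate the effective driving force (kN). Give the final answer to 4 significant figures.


Te = P / v = 113.7890 / 4.7400
Te = 24.01 kN


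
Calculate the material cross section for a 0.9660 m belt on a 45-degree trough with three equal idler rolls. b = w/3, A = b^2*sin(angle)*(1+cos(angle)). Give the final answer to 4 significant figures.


b = 0.9660/3 = 0.322 m
A = 0.322^2 * sin(45 deg) * (1 + cos(45 deg))
A = 0.1252 m^2


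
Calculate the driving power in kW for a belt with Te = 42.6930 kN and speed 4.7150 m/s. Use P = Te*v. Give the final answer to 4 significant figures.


P = Te * v = 42.6930 * 4.7150
P = 201.3 kW


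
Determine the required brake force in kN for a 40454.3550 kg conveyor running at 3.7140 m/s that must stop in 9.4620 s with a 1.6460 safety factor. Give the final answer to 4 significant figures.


F = 40454.3550 * 3.7140 / 9.4620 * 1.6460 / 1000
F = 26.14 kN


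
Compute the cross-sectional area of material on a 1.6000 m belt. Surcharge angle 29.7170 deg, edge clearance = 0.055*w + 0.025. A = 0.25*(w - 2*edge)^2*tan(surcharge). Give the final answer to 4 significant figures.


edge = 0.055*1.6000 + 0.025 = 0.113 m
ew = 1.6000 - 2*0.113 = 1.374 m
A = 0.25 * 1.374^2 * tan(29.7170 deg)
A = 0.2694 m^2


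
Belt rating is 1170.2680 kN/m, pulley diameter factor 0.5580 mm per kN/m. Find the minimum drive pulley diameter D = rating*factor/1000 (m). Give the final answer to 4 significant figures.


D = 1170.2680 * 0.5580 / 1000
D = 0.6530 m


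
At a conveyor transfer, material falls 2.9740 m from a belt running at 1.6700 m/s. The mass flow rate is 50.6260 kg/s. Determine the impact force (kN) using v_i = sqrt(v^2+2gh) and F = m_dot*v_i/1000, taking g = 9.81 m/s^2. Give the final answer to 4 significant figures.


v_i = sqrt(1.6700^2 + 2*9.81*2.9740) = 7.81913 m/s
F = 50.6260 * 7.81913 / 1000
F = 0.3959 kN


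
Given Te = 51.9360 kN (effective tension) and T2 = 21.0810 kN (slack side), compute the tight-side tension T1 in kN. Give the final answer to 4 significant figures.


T1 = Te + T2 = 51.9360 + 21.0810
T1 = 73.02 kN


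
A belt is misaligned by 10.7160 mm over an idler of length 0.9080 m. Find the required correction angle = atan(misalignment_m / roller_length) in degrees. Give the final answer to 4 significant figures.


misalign_m = 10.7160 / 1000 = 0.010716 m
angle = atan(0.010716 / 0.9080)
angle = 0.6762 deg


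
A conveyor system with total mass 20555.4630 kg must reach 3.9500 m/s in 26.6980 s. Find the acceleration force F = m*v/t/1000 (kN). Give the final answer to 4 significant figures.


F = 20555.4630 * 3.9500 / 26.6980 / 1000
F = 3.041 kN


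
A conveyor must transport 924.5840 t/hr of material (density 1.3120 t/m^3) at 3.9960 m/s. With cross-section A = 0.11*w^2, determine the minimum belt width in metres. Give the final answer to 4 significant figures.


A_req = 924.5840 / (3.9960 * 1.3120 * 3600) = 0.0489874 m^2
w = sqrt(0.0489874 / 0.11)
w = 0.6673 m


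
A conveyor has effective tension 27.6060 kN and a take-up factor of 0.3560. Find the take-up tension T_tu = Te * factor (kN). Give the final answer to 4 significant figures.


T_tu = 27.6060 * 0.3560
T_tu = 9.828 kN


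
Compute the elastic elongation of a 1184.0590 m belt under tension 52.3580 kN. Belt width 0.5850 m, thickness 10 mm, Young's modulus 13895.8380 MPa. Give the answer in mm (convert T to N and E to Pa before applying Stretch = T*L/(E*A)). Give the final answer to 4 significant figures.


A = 0.5850 * 0.01 = 0.00585 m^2
Stretch = 52.3580*1000 * 1184.0590 / (13895.8380e6 * 0.00585) * 1000
Stretch = 762.6 mm


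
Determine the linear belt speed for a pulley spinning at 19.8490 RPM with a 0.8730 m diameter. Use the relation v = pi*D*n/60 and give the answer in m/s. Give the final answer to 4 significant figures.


v = pi * 0.8730 * 19.8490 / 60
v = 0.9073 m/s


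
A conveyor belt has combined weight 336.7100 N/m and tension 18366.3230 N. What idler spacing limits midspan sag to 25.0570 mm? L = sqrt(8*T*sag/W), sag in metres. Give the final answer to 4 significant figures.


sag = 25.0570/1000 = 0.025057 m
L = sqrt(8 * 18366.3230 * 0.025057 / 336.7100)
L = 3.307 m


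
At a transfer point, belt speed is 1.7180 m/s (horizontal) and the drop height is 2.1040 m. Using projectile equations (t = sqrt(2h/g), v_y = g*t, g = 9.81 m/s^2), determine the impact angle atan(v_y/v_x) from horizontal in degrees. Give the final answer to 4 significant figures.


t = sqrt(2*2.1040/9.81) = 0.654943 s
v_y = 9.81 * 0.654943 = 6.42499 m/s
angle = atan(6.42499 / 1.7180) = 75.03 deg


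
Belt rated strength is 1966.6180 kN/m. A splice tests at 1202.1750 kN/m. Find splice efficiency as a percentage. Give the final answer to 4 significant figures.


Eff = 1202.1750 / 1966.6180 * 100
Eff = 61.13 %


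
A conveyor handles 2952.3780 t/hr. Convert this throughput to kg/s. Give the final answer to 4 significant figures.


m_dot = 2952.3780 * 1000 / 3600
m_dot = 820.1 kg/s


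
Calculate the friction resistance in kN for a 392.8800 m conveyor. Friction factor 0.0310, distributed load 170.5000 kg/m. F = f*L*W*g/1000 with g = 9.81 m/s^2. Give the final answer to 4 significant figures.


F = 0.0310 * 392.8800 * 170.5000 * 9.81 / 1000
F = 20.37 kN


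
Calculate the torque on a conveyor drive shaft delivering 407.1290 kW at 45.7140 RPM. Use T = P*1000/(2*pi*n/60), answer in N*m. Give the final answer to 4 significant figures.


omega = 2*pi*45.7140/60 = 4.78716 rad/s
T = 407.1290*1000 / 4.78716
T = 85050 N*m


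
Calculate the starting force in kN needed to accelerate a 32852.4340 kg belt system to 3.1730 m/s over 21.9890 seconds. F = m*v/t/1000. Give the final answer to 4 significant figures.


F = 32852.4340 * 3.1730 / 21.9890 / 1000
F = 4.741 kN


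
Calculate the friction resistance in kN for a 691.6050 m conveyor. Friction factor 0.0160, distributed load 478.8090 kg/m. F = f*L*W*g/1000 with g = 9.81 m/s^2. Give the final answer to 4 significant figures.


F = 0.0160 * 691.6050 * 478.8090 * 9.81 / 1000
F = 51.98 kN


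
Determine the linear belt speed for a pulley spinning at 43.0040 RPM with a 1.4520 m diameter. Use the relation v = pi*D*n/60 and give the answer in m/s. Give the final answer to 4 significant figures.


v = pi * 1.4520 * 43.0040 / 60
v = 3.269 m/s


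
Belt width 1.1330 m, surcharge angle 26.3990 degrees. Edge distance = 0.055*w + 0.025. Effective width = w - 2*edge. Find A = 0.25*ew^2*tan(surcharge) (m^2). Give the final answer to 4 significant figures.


edge = 0.055*1.1330 + 0.025 = 0.087315 m
ew = 1.1330 - 2*0.087315 = 0.95837 m
A = 0.25 * 0.95837^2 * tan(26.3990 deg)
A = 0.1140 m^2


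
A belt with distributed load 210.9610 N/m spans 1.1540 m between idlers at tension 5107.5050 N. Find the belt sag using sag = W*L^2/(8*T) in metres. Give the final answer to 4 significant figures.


sag = 210.9610 * 1.1540^2 / (8 * 5107.5050)
sag = 0.006876 m


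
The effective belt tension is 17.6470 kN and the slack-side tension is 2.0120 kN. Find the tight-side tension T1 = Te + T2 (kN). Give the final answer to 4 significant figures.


T1 = Te + T2 = 17.6470 + 2.0120
T1 = 19.66 kN


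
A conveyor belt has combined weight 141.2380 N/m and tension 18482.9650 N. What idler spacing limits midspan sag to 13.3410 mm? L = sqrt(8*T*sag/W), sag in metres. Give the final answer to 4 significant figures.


sag = 13.3410/1000 = 0.013341 m
L = sqrt(8 * 18482.9650 * 0.013341 / 141.2380)
L = 3.737 m


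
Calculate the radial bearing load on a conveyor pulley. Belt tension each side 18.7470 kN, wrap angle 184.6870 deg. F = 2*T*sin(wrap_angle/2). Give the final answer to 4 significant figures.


F = 2 * 18.7470 * sin(184.6870/2 deg)
F = 37.46 kN


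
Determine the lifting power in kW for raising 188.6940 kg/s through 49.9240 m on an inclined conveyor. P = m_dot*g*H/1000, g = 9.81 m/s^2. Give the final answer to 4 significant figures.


P = 188.6940 * 9.81 * 49.9240 / 1000
P = 92.41 kW


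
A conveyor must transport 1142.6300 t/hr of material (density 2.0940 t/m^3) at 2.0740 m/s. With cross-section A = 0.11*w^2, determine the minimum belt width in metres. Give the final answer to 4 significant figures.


A_req = 1142.6300 / (2.0740 * 2.0940 * 3600) = 0.0730832 m^2
w = sqrt(0.0730832 / 0.11)
w = 0.8151 m


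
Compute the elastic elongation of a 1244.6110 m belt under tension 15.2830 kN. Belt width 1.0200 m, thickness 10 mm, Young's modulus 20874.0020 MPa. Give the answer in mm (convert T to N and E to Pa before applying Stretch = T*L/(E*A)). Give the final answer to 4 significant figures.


A = 1.0200 * 0.01 = 0.01020 m^2
Stretch = 15.2830*1000 * 1244.6110 / (20874.0020e6 * 0.01020) * 1000
Stretch = 89.34 mm


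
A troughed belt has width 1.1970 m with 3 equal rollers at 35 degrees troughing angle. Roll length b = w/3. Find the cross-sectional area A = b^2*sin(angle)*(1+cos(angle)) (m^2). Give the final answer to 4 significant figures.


b = 1.1970/3 = 0.399 m
A = 0.399^2 * sin(35 deg) * (1 + cos(35 deg))
A = 0.1661 m^2


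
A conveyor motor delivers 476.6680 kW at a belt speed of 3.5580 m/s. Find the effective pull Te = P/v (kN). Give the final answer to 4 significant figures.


Te = P / v = 476.6680 / 3.5580
Te = 134.0 kN


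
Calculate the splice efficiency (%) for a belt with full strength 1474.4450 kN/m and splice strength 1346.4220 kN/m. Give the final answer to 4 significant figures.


Eff = 1346.4220 / 1474.4450 * 100
Eff = 91.32 %


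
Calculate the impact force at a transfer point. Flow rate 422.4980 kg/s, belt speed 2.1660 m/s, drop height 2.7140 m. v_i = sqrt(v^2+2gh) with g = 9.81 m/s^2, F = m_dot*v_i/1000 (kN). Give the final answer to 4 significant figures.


v_i = sqrt(2.1660^2 + 2*9.81*2.7140) = 7.61185 m/s
F = 422.4980 * 7.61185 / 1000
F = 3.216 kN


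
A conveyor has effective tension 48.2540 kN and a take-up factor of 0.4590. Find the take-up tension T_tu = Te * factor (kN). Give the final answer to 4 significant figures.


T_tu = 48.2540 * 0.4590
T_tu = 22.15 kN


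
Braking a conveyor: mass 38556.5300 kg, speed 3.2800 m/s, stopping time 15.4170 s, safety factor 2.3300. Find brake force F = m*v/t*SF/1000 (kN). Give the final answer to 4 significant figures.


F = 38556.5300 * 3.2800 / 15.4170 * 2.3300 / 1000
F = 19.11 kN


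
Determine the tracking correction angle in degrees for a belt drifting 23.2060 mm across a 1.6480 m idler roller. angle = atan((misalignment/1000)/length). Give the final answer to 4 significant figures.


misalign_m = 23.2060 / 1000 = 0.023206 m
angle = atan(0.023206 / 1.6480)
angle = 0.8067 deg


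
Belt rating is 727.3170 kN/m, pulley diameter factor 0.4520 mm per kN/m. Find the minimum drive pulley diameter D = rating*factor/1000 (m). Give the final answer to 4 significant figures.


D = 727.3170 * 0.4520 / 1000
D = 0.3287 m


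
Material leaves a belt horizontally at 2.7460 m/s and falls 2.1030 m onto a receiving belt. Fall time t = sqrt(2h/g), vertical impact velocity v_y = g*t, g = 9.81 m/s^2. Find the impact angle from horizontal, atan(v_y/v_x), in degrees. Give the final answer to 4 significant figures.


t = sqrt(2*2.1030/9.81) = 0.654787 s
v_y = 9.81 * 0.654787 = 6.42346 m/s
angle = atan(6.42346 / 2.7460) = 66.85 deg


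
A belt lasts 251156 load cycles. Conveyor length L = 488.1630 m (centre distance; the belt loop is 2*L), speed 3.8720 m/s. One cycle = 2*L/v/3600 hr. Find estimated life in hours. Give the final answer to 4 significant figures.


cycle_time = 2 * 488.1630 / 3.8720 / 3600 = 0.0700418 hr
life = 251156 * 0.0700418 = 17590 hours


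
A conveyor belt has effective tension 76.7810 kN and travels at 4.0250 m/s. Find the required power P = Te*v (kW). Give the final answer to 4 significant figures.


P = Te * v = 76.7810 * 4.0250
P = 309.0 kW


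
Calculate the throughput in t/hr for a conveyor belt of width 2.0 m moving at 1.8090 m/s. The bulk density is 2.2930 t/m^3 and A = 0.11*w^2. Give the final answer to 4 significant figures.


A = 0.11 * 2.0^2 = 0.44 m^2
C = 0.44 * 1.8090 * 2.2930 * 3600
C = 6570 t/hr


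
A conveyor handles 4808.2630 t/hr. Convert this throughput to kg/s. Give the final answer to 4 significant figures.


m_dot = 4808.2630 * 1000 / 3600
m_dot = 1336 kg/s


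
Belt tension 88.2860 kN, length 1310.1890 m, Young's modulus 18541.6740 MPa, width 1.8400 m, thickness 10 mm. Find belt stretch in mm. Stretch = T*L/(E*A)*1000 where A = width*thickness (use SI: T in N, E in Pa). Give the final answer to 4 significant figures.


A = 1.8400 * 0.01 = 0.01840 m^2
Stretch = 88.2860*1000 * 1310.1890 / (18541.6740e6 * 0.01840) * 1000
Stretch = 339.0 mm


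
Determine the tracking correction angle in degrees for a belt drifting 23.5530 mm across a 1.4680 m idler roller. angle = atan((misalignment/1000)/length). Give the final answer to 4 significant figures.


misalign_m = 23.5530 / 1000 = 0.023553 m
angle = atan(0.023553 / 1.4680)
angle = 0.9192 deg


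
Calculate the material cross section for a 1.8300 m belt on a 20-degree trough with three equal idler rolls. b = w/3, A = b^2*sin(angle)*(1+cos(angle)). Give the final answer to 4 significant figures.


b = 1.8300/3 = 0.61 m
A = 0.61^2 * sin(20 deg) * (1 + cos(20 deg))
A = 0.2469 m^2


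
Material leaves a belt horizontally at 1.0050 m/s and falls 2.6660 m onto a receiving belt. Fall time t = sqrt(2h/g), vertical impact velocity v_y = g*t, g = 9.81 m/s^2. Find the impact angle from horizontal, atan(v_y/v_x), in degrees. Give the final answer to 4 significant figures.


t = sqrt(2*2.6660/9.81) = 0.737243 s
v_y = 9.81 * 0.737243 = 7.23235 m/s
angle = atan(7.23235 / 1.0050) = 82.09 deg


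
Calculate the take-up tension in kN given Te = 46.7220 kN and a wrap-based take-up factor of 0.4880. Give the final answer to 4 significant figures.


T_tu = 46.7220 * 0.4880
T_tu = 22.80 kN


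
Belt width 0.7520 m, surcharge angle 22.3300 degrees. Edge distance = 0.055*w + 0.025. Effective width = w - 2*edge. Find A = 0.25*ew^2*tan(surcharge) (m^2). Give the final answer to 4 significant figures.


edge = 0.055*0.7520 + 0.025 = 0.06636 m
ew = 0.7520 - 2*0.06636 = 0.61928 m
A = 0.25 * 0.61928^2 * tan(22.3300 deg)
A = 0.03938 m^2


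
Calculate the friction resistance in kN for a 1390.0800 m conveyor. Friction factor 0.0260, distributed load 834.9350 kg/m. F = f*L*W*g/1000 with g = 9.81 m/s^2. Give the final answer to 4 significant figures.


F = 0.0260 * 1390.0800 * 834.9350 * 9.81 / 1000
F = 296.0 kN


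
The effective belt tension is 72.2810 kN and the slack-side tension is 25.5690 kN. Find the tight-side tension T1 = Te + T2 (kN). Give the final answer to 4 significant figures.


T1 = Te + T2 = 72.2810 + 25.5690
T1 = 97.85 kN


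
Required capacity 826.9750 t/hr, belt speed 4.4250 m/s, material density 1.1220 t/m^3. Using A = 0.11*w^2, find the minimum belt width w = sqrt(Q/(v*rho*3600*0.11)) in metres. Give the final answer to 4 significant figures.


A_req = 826.9750 / (4.4250 * 1.1220 * 3600) = 0.0462683 m^2
w = sqrt(0.0462683 / 0.11)
w = 0.6486 m


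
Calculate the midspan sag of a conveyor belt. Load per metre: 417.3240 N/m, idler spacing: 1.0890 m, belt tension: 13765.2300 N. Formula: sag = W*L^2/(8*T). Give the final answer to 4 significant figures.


sag = 417.3240 * 1.0890^2 / (8 * 13765.2300)
sag = 0.004494 m


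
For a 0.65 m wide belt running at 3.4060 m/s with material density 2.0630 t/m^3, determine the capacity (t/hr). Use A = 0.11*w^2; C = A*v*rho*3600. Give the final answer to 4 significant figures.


A = 0.11 * 0.65^2 = 0.046475 m^2
C = 0.046475 * 3.4060 * 2.0630 * 3600
C = 1176 t/hr


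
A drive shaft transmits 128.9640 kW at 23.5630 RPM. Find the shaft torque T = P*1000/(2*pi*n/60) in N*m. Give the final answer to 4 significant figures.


omega = 2*pi*23.5630/60 = 2.46751 rad/s
T = 128.9640*1000 / 2.46751
T = 52260 N*m


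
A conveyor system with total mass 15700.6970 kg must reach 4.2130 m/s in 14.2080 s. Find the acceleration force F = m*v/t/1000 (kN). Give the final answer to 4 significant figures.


F = 15700.6970 * 4.2130 / 14.2080 / 1000
F = 4.656 kN


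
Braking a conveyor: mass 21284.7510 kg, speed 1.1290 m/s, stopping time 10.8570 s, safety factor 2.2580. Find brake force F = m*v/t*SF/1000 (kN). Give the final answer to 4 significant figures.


F = 21284.7510 * 1.1290 / 10.8570 * 2.2580 / 1000
F = 4.998 kN


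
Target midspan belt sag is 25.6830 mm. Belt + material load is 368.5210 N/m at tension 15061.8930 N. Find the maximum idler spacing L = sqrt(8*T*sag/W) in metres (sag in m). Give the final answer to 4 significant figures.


sag = 25.6830/1000 = 0.025683 m
L = sqrt(8 * 15061.8930 * 0.025683 / 368.5210)
L = 2.898 m


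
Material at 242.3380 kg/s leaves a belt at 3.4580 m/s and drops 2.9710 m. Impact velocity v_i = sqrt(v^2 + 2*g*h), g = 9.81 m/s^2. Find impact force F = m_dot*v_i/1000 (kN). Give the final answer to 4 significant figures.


v_i = sqrt(3.4580^2 + 2*9.81*2.9710) = 8.38145 m/s
F = 242.3380 * 8.38145 / 1000
F = 2.031 kN


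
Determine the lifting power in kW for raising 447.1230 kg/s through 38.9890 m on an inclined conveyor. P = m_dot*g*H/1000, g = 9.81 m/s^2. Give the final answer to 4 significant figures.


P = 447.1230 * 9.81 * 38.9890 / 1000
P = 171.0 kW


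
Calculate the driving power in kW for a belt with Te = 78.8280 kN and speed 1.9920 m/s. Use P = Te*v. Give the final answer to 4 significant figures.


P = Te * v = 78.8280 * 1.9920
P = 157.0 kW


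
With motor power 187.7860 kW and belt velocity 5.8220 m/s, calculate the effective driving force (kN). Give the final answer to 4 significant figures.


Te = P / v = 187.7860 / 5.8220
Te = 32.25 kN


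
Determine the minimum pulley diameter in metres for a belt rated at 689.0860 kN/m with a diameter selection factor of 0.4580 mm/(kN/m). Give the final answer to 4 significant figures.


D = 689.0860 * 0.4580 / 1000
D = 0.3156 m


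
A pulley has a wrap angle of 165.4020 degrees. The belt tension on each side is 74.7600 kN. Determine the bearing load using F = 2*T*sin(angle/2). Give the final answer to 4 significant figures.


F = 2 * 74.7600 * sin(165.4020/2 deg)
F = 148.3 kN


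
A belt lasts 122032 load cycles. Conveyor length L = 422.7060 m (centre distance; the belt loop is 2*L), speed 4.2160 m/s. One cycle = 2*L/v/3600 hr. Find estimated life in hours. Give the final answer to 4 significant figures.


cycle_time = 2 * 422.7060 / 4.2160 / 3600 = 0.0557013 hr
life = 122032 * 0.0557013 = 6797 hours


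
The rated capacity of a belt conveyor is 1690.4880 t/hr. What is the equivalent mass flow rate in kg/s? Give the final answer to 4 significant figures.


m_dot = 1690.4880 * 1000 / 3600
m_dot = 469.6 kg/s


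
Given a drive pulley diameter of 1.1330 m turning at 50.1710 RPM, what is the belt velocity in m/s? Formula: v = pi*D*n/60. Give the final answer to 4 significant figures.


v = pi * 1.1330 * 50.1710 / 60
v = 2.976 m/s


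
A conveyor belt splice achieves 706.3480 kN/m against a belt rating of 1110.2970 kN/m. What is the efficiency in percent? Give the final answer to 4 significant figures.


Eff = 706.3480 / 1110.2970 * 100
Eff = 63.62 %


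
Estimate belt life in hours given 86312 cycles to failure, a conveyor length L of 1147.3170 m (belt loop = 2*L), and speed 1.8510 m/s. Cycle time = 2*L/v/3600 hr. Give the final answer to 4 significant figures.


cycle_time = 2 * 1147.3170 / 1.8510 / 3600 = 0.344354 hr
life = 86312 * 0.344354 = 29720 hours


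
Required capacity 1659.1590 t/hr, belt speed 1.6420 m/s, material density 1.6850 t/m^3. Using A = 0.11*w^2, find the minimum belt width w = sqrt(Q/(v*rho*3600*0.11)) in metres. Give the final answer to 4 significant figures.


A_req = 1659.1590 / (1.6420 * 1.6850 * 3600) = 0.166576 m^2
w = sqrt(0.166576 / 0.11)
w = 1.231 m


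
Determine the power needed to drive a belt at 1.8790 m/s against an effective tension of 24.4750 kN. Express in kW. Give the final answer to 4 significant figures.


P = Te * v = 24.4750 * 1.8790
P = 45.99 kW


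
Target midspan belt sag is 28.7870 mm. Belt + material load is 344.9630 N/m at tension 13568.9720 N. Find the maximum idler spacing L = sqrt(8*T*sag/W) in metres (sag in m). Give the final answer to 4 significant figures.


sag = 28.7870/1000 = 0.028787 m
L = sqrt(8 * 13568.9720 * 0.028787 / 344.9630)
L = 3.010 m


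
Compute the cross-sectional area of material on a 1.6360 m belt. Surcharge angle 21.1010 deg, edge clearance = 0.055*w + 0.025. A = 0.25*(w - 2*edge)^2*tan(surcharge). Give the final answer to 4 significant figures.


edge = 0.055*1.6360 + 0.025 = 0.11498 m
ew = 1.6360 - 2*0.11498 = 1.40604 m
A = 0.25 * 1.40604^2 * tan(21.1010 deg)
A = 0.1907 m^2


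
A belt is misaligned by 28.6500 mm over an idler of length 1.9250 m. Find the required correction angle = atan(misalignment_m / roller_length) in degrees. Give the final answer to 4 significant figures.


misalign_m = 28.6500 / 1000 = 0.028650 m
angle = atan(0.028650 / 1.9250)
angle = 0.8527 deg


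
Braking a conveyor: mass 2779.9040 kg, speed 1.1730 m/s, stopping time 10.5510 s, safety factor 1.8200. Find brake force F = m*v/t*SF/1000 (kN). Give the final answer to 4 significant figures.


F = 2779.9040 * 1.1730 / 10.5510 * 1.8200 / 1000
F = 0.5625 kN


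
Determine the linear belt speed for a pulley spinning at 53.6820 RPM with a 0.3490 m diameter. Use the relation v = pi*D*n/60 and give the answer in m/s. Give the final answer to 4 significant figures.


v = pi * 0.3490 * 53.6820 / 60
v = 0.9810 m/s


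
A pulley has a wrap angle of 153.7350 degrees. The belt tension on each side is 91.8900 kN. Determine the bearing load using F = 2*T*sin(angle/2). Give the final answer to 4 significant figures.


F = 2 * 91.8900 * sin(153.7350/2 deg)
F = 179.0 kN


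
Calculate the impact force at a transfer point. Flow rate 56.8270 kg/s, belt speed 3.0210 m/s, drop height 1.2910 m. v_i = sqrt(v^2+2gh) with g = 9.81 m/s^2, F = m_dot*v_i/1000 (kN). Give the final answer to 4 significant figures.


v_i = sqrt(3.0210^2 + 2*9.81*1.2910) = 5.86991 m/s
F = 56.8270 * 5.86991 / 1000
F = 0.3336 kN


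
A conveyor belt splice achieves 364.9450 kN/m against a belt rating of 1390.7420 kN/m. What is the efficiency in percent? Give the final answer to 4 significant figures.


Eff = 364.9450 / 1390.7420 * 100
Eff = 26.24 %


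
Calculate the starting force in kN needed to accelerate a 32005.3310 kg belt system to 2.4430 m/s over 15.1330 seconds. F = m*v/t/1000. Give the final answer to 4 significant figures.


F = 32005.3310 * 2.4430 / 15.1330 / 1000
F = 5.167 kN


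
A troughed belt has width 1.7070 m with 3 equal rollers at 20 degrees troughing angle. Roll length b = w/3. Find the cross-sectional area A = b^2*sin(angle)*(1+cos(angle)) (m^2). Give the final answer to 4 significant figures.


b = 1.7070/3 = 0.569 m
A = 0.569^2 * sin(20 deg) * (1 + cos(20 deg))
A = 0.2148 m^2


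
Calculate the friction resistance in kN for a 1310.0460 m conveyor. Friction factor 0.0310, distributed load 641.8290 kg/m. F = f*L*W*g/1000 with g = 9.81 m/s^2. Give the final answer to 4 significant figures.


F = 0.0310 * 1310.0460 * 641.8290 * 9.81 / 1000
F = 255.7 kN


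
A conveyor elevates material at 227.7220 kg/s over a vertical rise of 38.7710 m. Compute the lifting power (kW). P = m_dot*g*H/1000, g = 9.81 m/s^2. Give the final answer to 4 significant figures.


P = 227.7220 * 9.81 * 38.7710 / 1000
P = 86.61 kW


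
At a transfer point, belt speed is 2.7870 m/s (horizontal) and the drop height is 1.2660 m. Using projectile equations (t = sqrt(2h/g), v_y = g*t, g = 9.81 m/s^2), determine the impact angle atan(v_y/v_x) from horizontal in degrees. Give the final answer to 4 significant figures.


t = sqrt(2*1.2660/9.81) = 0.508039 s
v_y = 9.81 * 0.508039 = 4.98386 m/s
angle = atan(4.98386 / 2.7870) = 60.79 deg


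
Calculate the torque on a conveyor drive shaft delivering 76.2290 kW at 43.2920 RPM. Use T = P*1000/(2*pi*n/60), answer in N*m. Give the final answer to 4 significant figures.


omega = 2*pi*43.2920/60 = 4.53353 rad/s
T = 76.2290*1000 / 4.53353
T = 16810 N*m


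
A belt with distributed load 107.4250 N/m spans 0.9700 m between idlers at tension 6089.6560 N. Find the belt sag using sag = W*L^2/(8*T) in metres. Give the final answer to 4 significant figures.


sag = 107.4250 * 0.9700^2 / (8 * 6089.6560)
sag = 0.002075 m


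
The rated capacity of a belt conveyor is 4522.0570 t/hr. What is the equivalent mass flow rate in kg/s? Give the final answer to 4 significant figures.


m_dot = 4522.0570 * 1000 / 3600
m_dot = 1256 kg/s


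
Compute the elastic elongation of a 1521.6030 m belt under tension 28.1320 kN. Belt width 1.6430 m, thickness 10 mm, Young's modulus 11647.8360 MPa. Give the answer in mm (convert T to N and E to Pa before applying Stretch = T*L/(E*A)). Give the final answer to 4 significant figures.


A = 1.6430 * 0.01 = 0.01643 m^2
Stretch = 28.1320*1000 * 1521.6030 / (11647.8360e6 * 0.01643) * 1000
Stretch = 223.7 mm


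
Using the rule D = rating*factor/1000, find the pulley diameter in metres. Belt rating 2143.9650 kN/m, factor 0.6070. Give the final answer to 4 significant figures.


D = 2143.9650 * 0.6070 / 1000
D = 1.301 m


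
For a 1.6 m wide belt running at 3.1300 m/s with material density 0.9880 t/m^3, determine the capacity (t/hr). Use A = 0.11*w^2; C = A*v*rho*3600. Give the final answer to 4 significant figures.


A = 0.11 * 1.6^2 = 0.2816 m^2
C = 0.2816 * 3.1300 * 0.9880 * 3600
C = 3135 t/hr


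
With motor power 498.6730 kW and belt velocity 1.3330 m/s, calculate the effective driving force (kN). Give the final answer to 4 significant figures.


Te = P / v = 498.6730 / 1.3330
Te = 374.1 kN


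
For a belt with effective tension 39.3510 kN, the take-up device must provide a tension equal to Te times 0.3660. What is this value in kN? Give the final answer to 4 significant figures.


T_tu = 39.3510 * 0.3660
T_tu = 14.40 kN


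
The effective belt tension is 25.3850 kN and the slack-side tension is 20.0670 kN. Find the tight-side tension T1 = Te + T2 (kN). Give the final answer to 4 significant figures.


T1 = Te + T2 = 25.3850 + 20.0670
T1 = 45.45 kN


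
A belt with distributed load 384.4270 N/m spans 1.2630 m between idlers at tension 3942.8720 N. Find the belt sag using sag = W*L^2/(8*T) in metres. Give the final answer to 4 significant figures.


sag = 384.4270 * 1.2630^2 / (8 * 3942.8720)
sag = 0.01944 m


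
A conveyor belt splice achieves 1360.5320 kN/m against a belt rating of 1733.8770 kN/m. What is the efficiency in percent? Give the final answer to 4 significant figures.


Eff = 1360.5320 / 1733.8770 * 100
Eff = 78.47 %


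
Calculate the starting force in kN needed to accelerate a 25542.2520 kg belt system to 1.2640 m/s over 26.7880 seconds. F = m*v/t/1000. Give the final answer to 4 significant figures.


F = 25542.2520 * 1.2640 / 26.7880 / 1000
F = 1.205 kN


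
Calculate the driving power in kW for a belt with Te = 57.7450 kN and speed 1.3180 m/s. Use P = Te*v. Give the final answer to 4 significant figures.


P = Te * v = 57.7450 * 1.3180
P = 76.11 kW


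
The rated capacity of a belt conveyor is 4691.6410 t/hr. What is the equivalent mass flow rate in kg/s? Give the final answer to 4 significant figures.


m_dot = 4691.6410 * 1000 / 3600
m_dot = 1303 kg/s


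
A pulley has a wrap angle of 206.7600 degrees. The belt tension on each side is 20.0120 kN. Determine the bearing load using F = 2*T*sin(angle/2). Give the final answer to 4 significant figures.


F = 2 * 20.0120 * sin(206.7600/2 deg)
F = 38.94 kN


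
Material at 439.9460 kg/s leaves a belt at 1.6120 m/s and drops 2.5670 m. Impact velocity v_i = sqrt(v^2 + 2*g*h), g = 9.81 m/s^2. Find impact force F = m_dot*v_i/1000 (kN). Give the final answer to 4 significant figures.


v_i = sqrt(1.6120^2 + 2*9.81*2.5670) = 7.27757 m/s
F = 439.9460 * 7.27757 / 1000
F = 3.202 kN


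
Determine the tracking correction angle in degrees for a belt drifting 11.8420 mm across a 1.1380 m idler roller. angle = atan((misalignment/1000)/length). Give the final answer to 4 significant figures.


misalign_m = 11.8420 / 1000 = 0.011842 m
angle = atan(0.011842 / 1.1380)
angle = 0.5962 deg


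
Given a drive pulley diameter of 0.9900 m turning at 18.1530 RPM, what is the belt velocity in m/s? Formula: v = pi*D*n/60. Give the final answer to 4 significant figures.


v = pi * 0.9900 * 18.1530 / 60
v = 0.9410 m/s


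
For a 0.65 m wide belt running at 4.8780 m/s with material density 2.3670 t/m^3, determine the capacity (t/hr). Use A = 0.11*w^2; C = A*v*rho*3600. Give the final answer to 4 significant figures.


A = 0.11 * 0.65^2 = 0.046475 m^2
C = 0.046475 * 4.8780 * 2.3670 * 3600
C = 1932 t/hr


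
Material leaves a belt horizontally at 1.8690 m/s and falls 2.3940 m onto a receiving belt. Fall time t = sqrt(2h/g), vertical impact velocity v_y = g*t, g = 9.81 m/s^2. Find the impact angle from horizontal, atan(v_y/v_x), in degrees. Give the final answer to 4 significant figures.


t = sqrt(2*2.3940/9.81) = 0.698622 s
v_y = 9.81 * 0.698622 = 6.85348 m/s
angle = atan(6.85348 / 1.8690) = 74.75 deg


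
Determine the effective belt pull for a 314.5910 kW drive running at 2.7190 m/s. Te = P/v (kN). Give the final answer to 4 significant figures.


Te = P / v = 314.5910 / 2.7190
Te = 115.7 kN


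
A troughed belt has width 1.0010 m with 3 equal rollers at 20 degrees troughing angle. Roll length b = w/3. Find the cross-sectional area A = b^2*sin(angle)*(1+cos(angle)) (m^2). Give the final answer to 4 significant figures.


b = 1.0010/3 = 0.333667 m
A = 0.333667^2 * sin(20 deg) * (1 + cos(20 deg))
A = 0.07386 m^2


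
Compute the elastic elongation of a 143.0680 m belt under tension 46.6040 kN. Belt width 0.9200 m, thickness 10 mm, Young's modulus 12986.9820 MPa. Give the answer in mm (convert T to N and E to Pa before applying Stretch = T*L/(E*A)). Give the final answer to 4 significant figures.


A = 0.9200 * 0.01 = 0.00920 m^2
Stretch = 46.6040*1000 * 143.0680 / (12986.9820e6 * 0.00920) * 1000
Stretch = 55.80 mm


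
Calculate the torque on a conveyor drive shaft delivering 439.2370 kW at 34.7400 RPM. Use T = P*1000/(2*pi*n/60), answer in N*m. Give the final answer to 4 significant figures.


omega = 2*pi*34.7400/60 = 3.63796 rad/s
T = 439.2370*1000 / 3.63796
T = 120700 N*m


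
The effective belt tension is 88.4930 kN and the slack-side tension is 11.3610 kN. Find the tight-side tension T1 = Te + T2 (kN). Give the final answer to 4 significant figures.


T1 = Te + T2 = 88.4930 + 11.3610
T1 = 99.85 kN


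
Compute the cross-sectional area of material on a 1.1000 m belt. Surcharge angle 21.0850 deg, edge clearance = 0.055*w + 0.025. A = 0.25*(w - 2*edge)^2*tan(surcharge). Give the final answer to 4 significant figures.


edge = 0.055*1.1000 + 0.025 = 0.0855 m
ew = 1.1000 - 2*0.0855 = 0.929 m
A = 0.25 * 0.929^2 * tan(21.0850 deg)
A = 0.08319 m^2
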